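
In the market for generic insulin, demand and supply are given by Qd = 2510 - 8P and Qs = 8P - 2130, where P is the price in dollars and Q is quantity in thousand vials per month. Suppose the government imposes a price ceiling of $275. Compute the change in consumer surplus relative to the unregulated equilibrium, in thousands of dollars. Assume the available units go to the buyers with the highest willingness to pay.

Equilibrium: 2510 - 8P = 8P - 2130, so 4640 = 16P and P* = 290, Q* = 190.
Since 275 < 290, the ceiling is binding.
At P = 275: Qd = 2510 - 8·275 = 310 and Qs = 8·275 - 2130 = 70.
Consumer surplus without the control is ½ · (313.75 - 290) · 190 = 2256.25.
With the ceiling, 70 units are sold at 275 (assume they go to the highest-value buyers). The demand price at Q = 70 is 305, so CS = ½ · [(313.75 - 275) + (305 - 275)] · 70 = 2406.25.
Change in consumer surplus = 2406.25 - 2256.25 = 150.

150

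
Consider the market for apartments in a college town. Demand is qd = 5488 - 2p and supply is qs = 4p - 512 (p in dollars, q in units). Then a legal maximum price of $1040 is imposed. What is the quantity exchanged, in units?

Without the control the market clears where 5488 - 2p = 4p - 512, i.e. p* = 1000 and q* = 3488.
Since 1040 is above p* = 1000, the ceiling does not bind and the free-market outcome prevails.

3488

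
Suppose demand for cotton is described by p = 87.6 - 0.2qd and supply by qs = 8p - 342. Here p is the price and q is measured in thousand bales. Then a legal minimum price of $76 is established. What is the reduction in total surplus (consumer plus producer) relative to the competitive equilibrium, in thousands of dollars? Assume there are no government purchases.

1040

Rearranging demand gives qd = 438 - 5p. Without the control the market clears where 438 - 5p = 8p - 342, i.e. p* = 60 and q* = 138.
Because the floor (76) lies above the market-clearing price, it is binding.
At p = 76: qd = 438 - 5·76 = 58 and qs = 8·76 - 342 = 266.
Quantity traded falls to 58. At q = 58 the demand price is (438 - 58)/5 = 76 and the supply price is (342 + 58)/8 = 50.
Deadweight loss = ½ · (76 - 50) · (138 - 58) = ½ · 26 · 80 = 1040.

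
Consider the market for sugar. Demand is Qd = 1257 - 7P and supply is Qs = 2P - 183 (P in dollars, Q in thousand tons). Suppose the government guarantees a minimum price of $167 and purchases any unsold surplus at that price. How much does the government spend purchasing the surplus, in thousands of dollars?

10521

Equilibrium: 1257 - 7P = 2P - 183, so 1440 = 9P and P* = 160, Q* = 137.
The floor of 167 is above the equilibrium price 160, so it binds.
At P = 167: Qd = 1257 - 7·167 = 88 and Qs = 2·167 - 183 = 151.
Surplus = Qs - Qd = 63.
Government expenditure = surplus × support price = 63 × 167 = 10521.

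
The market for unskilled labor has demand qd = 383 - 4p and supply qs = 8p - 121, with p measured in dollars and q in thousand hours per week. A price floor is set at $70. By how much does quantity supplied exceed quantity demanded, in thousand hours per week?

336

Setting quantity demanded equal to quantity supplied, 383 - 4p = 8p - 121, gives p* = 42 and q* = 215.
Since 70 > 42, the floor is binding.
At p = 70: qd = 383 - 4·70 = 103 and qs = 8·70 - 121 = 439.
Surplus = qs - qd = 439 - 103 = 336.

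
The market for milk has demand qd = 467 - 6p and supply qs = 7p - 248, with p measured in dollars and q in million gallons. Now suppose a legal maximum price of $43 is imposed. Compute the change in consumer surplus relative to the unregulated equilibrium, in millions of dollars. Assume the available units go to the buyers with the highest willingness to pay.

Without the control the market clears where 467 - 6p = 7p - 248, i.e. p* = 55 and q* = 137.
Because the ceiling (43) lies below the market-clearing price, it is binding.
At p = 43: qd = 467 - 6·43 = 209 and qs = 7·43 - 248 = 53.
Consumer surplus without the control is ½ · (467/6 - 55) · 137 = 18769/12.
With the ceiling, 53 units are sold at 43 (assume they go to the highest-value buyers). The demand price at q = 53 is 69, so CS = ½ · [(467/6 - 43) + (69 - 43)] · 53 = 19345/12.
Change in consumer surplus = 19345/12 - 18769/12 = 48.

48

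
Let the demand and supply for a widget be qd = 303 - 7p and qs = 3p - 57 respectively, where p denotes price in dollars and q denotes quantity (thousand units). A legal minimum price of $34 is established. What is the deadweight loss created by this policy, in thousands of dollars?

0

Equilibrium: 303 - 7p = 3p - 57, so 360 = 10p and p* = 36, q* = 51.
The floor of 34 is below the equilibrium price 36, so it is not binding; the market clears at p* = 36, q* = 51.
Since the control does not bind, no trades are prevented and deadweight loss is zero.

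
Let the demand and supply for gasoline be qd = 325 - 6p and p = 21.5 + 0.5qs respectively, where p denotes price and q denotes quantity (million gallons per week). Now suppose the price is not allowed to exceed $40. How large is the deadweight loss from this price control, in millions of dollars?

48

Rearranging supply gives qs = 2p - 43. Equilibrium: 325 - 6p = 2p - 43, so 368 = 8p and p* = 46, q* = 49.
Since 40 < 46, the ceiling is binding.
At p = 40: qd = 325 - 6·40 = 85 and qs = 2·40 - 43 = 37.
Quantity traded falls to 37. At q = 37 the demand price is (325 - 37)/6 = 48 and the supply price is (43 + 37)/2 = 40.
Deadweight loss = ½ · (48 - 40) · (49 - 37) = ½ · 8 · 12 = 48.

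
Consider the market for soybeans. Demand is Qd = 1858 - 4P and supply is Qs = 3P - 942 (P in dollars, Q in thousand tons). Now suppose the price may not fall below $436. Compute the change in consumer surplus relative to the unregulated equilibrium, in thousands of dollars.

Without the control the market clears where 1858 - 4P = 3P - 942, i.e. P* = 400 and Q* = 258.
The floor of 436 is above the equilibrium price 400, so it binds.
At P = 436: Qd = 1858 - 4·436 = 114 and Qs = 3·436 - 942 = 366.
Consumer surplus without the control is ½ · (464.5 - 400) · 258 = 8320.5.
With the floor, consumers buy 114 units at 436, so CS = ½ · (464.5 - 436) · 114 = 1624.5.
Change in consumer surplus = 1624.5 - 8320.5 = -6696.

-6696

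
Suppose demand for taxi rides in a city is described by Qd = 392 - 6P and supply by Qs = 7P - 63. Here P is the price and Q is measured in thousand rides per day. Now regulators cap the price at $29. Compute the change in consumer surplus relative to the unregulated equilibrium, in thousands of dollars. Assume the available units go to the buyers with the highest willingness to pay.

Equilibrium: 392 - 6P = 7P - 63, so 455 = 13P and P* = 35, Q* = 182.
Since 29 < 35, the ceiling is binding.
At P = 29: Qd = 392 - 6·29 = 218 and Qs = 7·29 - 63 = 140.
Consumer surplus without the control is ½ · (196/3 - 35) · 182 = 8281/3.
With the ceiling, 140 units are sold at 29 (assume they go to the highest-value buyers). The demand price at Q = 140 is 42, so CS = ½ · [(196/3 - 29) + (42 - 29)] · 140 = 10360/3.
Change in consumer surplus = 10360/3 - 8281/3 = 693.

693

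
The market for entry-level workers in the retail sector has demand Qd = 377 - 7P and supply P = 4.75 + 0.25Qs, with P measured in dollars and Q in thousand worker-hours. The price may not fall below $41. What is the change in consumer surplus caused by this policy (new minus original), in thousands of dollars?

-537.5

Rearranging supply gives Qs = 4P - 19. Setting quantity demanded equal to quantity supplied, 377 - 7P = 4P - 19, gives P* = 36 and Q* = 125.
Since 41 > 36, the floor is binding.
At P = 41: Qd = 377 - 7·41 = 90 and Qs = 4·41 - 19 = 145.
Consumer surplus without the control is ½ · (377/7 - 36) · 125 = 15625/14.
With the floor, consumers buy 90 units at 41, so CS = ½ · (377/7 - 41) · 90 = 4050/7.
Change in consumer surplus = 4050/7 - 15625/14 = -537.5.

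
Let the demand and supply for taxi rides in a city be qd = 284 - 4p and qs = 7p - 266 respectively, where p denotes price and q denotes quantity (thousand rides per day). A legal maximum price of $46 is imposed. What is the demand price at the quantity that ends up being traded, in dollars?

57

Without the control the market clears where 284 - 4p = 7p - 266, i.e. p* = 50 and q* = 84.
The ceiling of 46 is below the equilibrium price 50, so it binds.
At p = 46: qd = 284 - 4·46 = 100 and qs = 7·46 - 266 = 56.
Only 56 units reach the market. On the demand curve, the marginal buyer's willingness to pay at q = 56 is (284 - 56)/4 = 57.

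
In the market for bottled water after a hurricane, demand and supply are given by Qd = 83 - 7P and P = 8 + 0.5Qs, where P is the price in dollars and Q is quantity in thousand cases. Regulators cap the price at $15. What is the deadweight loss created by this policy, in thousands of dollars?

0

Rearranging supply gives Qs = 2P - 16. Setting quantity demanded equal to quantity supplied, 83 - 7P = 2P - 16, gives P* = 11 and Q* = 6.
Since 15 is above P* = 11, the ceiling does not bind and the free-market outcome prevails.
Since the control does not bind, no trades are prevented and deadweight loss is zero.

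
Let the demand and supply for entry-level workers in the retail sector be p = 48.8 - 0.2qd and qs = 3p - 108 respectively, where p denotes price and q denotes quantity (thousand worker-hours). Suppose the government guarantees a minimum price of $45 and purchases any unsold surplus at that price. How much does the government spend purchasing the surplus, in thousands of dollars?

Rearranging demand gives qd = 244 - 5p. Without the control the market clears where 244 - 5p = 3p - 108, i.e. p* = 44 and q* = 24.
The floor of 45 is above the equilibrium price 44, so it binds.
At p = 45: qd = 244 - 5·45 = 19 and qs = 3·45 - 108 = 27.
Surplus = qs - qd = 8.
Government expenditure = surplus × support price = 8 × 45 = 360.

360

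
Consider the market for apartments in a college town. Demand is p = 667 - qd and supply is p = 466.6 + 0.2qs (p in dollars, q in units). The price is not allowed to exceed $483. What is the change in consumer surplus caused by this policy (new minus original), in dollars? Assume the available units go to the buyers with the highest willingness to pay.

Rearranging demand gives qd = 667 - p; rearranging supply gives qs = 5p - 2333. Setting quantity demanded equal to quantity supplied, 667 - p = 5p - 2333, gives p* = 500 and q* = 167.
Since 483 < 500, the ceiling is binding.
At p = 483: qd = 667 - 483 = 184 and qs = 5·483 - 2333 = 82.
Consumer surplus without the control is ½ · (667 - 500) · 167 = 13944.5.
With the ceiling, 82 units are sold at 483 (assume they go to the highest-value buyers). The demand price at q = 82 is 585, so CS = ½ · [(667 - 483) + (585 - 483)] · 82 = 11726.
Change in consumer surplus = 11726 - 13944.5 = -2218.5.

-2218.5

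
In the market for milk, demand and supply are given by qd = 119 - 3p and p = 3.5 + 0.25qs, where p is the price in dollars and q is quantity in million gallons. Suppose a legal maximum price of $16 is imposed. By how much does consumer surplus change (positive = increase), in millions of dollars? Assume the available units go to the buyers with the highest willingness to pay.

126

Rearranging supply gives qs = 4p - 14. In a free market, 119 - 3p = 4p - 14 gives the equilibrium p* = 19, q* = 62.
Because the ceiling (16) lies below the market-clearing price, it is binding.
At p = 16: qd = 119 - 3·16 = 71 and qs = 4·16 - 14 = 50.
Consumer surplus without the control is ½ · (119/3 - 19) · 62 = 1922/3.
With the ceiling, 50 units are sold at 16 (assume they go to the highest-value buyers). The demand price at q = 50 is 23, so CS = ½ · [(119/3 - 16) + (23 - 16)] · 50 = 2300/3.
Change in consumer surplus = 2300/3 - 1922/3 = 126.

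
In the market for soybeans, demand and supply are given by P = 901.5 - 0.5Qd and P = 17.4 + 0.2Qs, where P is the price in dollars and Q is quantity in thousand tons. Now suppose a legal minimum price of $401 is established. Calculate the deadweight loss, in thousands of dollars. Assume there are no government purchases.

24025.4

Rearranging demand gives Qd = 1803 - 2P; rearranging supply gives Qs = 5P - 87. Without the control the market clears where 1803 - 2P = 5P - 87, i.e. P* = 270 and Q* = 1263.
Since 401 > 270, the floor is binding.
At P = 401: Qd = 1803 - 2·401 = 1001 and Qs = 5·401 - 87 = 1918.
Quantity traded falls to 1001. At Q = 1001 the demand price is (1803 - 1001)/2 = 401 and the supply price is (87 + 1001)/5 = 217.6.
Deadweight loss = ½ · (401 - 217.6) · (1263 - 1001) = ½ · 183.4 · 262 = 24025.4.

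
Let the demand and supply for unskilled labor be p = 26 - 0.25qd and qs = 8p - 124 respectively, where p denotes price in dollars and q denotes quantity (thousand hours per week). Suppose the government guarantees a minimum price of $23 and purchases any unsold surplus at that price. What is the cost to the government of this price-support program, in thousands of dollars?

1104

Rearranging demand gives qd = 104 - 4p. In a free market, 104 - 4p = 8p - 124 gives the equilibrium p* = 19, q* = 28.
Because the floor (23) lies above the market-clearing price, it is binding.
At p = 23: qd = 104 - 4·23 = 12 and qs = 8·23 - 124 = 60.
Surplus = qs - qd = 48.
Government expenditure = surplus × support price = 48 × 23 = 1104.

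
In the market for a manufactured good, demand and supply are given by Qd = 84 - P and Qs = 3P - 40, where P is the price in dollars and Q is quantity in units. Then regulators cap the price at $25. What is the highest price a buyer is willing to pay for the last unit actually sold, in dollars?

In a free market, 84 - P = 3P - 40 gives the equilibrium P* = 31, Q* = 53.
Since 25 < 31, the ceiling is binding.
At P = 25: Qd = 84 - 25 = 59 and Qs = 3·25 - 40 = 35.
Only 35 units reach the market. On the demand curve, the marginal buyer's willingness to pay at Q = 35 is (84 - 35) = 49.

49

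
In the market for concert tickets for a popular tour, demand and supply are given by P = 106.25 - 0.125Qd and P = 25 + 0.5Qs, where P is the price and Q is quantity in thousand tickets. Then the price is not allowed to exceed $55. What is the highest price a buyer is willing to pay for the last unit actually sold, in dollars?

98.75

Rearranging demand gives Qd = 850 - 8P; rearranging supply gives Qs = 2P - 50. Without the control the market clears where 850 - 8P = 2P - 50, i.e. P* = 90 and Q* = 130.
Since 55 < 90, the ceiling is binding.
At P = 55: Qd = 850 - 8·55 = 410 and Qs = 2·55 - 50 = 60.
Only 60 units reach the market. On the demand curve, the marginal buyer's willingness to pay at Q = 60 is (850 - 60)/8 = 98.75.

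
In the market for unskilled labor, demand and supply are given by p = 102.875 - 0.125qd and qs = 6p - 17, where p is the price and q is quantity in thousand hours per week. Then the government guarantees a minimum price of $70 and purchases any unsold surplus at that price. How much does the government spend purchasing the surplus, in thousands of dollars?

9800

Rearranging demand gives qd = 823 - 8p. Equilibrium: 823 - 8p = 6p - 17, so 840 = 14p and p* = 60, q* = 343.
Because the floor (70) lies above the market-clearing price, it is binding.
At p = 70: qd = 823 - 8·70 = 263 and qs = 6·70 - 17 = 403.
Surplus = qs - qd = 140.
Government expenditure = surplus × support price = 140 × 70 = 9800.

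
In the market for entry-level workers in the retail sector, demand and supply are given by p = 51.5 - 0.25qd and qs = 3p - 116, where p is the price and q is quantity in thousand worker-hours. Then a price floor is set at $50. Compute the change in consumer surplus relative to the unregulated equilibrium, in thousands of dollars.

-56

Rearranging demand gives qd = 206 - 4p. In a free market, 206 - 4p = 3p - 116 gives the equilibrium p* = 46, q* = 22.
The floor of 50 is above the equilibrium price 46, so it binds.
At p = 50: qd = 206 - 4·50 = 6 and qs = 3·50 - 116 = 34.
Consumer surplus without the control is ½ · (51.5 - 46) · 22 = 60.5.
With the floor, consumers buy 6 units at 50, so CS = ½ · (51.5 - 50) · 6 = 4.5.
Change in consumer surplus = 4.5 - 60.5 = -56.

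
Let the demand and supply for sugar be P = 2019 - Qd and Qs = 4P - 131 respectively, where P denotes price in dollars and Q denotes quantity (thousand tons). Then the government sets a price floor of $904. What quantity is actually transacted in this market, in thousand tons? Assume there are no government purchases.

1115

Rearranging demand gives Qd = 2019 - P. Equilibrium: 2019 - P = 4P - 131, so 2150 = 5P and P* = 430, Q* = 1589.
The floor of 904 is above the equilibrium price 430, so it binds.
At P = 904: Qd = 2019 - 904 = 1115 and Qs = 4·904 - 131 = 3485.
The quantity actually transacted is the short side, demand: 1115.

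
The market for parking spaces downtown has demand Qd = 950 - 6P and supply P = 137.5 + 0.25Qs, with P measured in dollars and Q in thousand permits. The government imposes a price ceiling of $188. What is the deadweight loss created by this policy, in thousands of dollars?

Rearranging supply gives Qs = 4P - 550. Without the control the market clears where 950 - 6P = 4P - 550, i.e. P* = 150 and Q* = 50.
The ceiling of 188 is above the equilibrium price 150, so it is not binding; the market clears at P* = 150, Q* = 50.
Since the control does not bind, no trades are prevented and deadweight loss is zero.

0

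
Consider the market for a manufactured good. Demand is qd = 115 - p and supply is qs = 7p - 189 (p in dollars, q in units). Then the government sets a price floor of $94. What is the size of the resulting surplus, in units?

Equilibrium: 115 - p = 7p - 189, so 304 = 8p and p* = 38, q* = 77.
Because the floor (94) lies above the market-clearing price, it is binding.
At p = 94: qd = 115 - 94 = 21 and qs = 7·94 - 189 = 469.
Surplus = qs - qd = 469 - 21 = 448.

448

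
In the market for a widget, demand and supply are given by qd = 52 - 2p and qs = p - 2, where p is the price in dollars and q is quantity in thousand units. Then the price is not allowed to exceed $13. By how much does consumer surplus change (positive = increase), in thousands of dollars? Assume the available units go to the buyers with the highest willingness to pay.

48.75

Setting quantity demanded equal to quantity supplied, 52 - 2p = p - 2, gives p* = 18 and q* = 16.
Since 13 < 18, the ceiling is binding.
At p = 13: qd = 52 - 2·13 = 26 and qs = 13 - 2 = 11.
Consumer surplus without the control is ½ · (26 - 18) · 16 = 64.
With the ceiling, 11 units are sold at 13 (assume they go to the highest-value buyers). The demand price at q = 11 is 20.5, so CS = ½ · [(26 - 13) + (20.5 - 13)] · 11 = 112.75.
Change in consumer surplus = 112.75 - 64 = 48.75.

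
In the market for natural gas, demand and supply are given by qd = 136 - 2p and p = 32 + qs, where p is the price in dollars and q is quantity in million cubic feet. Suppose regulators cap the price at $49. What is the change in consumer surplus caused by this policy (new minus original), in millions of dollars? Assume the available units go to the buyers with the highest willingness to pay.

Rearranging supply gives qs = p - 32. Equilibrium: 136 - 2p = p - 32, so 168 = 3p and p* = 56, q* = 24.
The ceiling of 49 is below the equilibrium price 56, so it binds.
At p = 49: qd = 136 - 2·49 = 38 and qs = 49 - 32 = 17.
Consumer surplus without the control is ½ · (68 - 56) · 24 = 144.
With the ceiling, 17 units are sold at 49 (assume they go to the highest-value buyers). The demand price at q = 17 is 59.5, so CS = ½ · [(68 - 49) + (59.5 - 49)] · 17 = 250.75.
Change in consumer surplus = 250.75 - 144 = 106.75.

106.75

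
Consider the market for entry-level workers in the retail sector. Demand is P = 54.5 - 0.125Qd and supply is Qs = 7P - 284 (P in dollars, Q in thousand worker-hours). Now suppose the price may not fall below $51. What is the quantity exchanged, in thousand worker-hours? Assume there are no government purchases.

Rearranging demand gives Qd = 436 - 8P. Without the control the market clears where 436 - 8P = 7P - 284, i.e. P* = 48 and Q* = 52.
Because the floor (51) lies above the market-clearing price, it is binding.
At P = 51: Qd = 436 - 8·51 = 28 and Qs = 7·51 - 284 = 73.
The quantity actually transacted is the short side, demand: 28.

28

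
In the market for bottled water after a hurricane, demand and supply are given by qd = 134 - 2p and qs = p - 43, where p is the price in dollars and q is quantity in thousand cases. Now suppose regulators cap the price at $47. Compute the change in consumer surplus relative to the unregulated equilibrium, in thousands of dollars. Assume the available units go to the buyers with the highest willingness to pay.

12

Setting quantity demanded equal to quantity supplied, 134 - 2p = p - 43, gives p* = 59 and q* = 16.
The ceiling of 47 is below the equilibrium price 59, so it binds.
At p = 47: qd = 134 - 2·47 = 40 and qs = 47 - 43 = 4.
Consumer surplus without the control is ½ · (67 - 59) · 16 = 64.
With the ceiling, 4 units are sold at 47 (assume they go to the highest-value buyers). The demand price at q = 4 is 65, so CS = ½ · [(67 - 47) + (65 - 47)] · 4 = 76.
Change in consumer surplus = 76 - 64 = 12.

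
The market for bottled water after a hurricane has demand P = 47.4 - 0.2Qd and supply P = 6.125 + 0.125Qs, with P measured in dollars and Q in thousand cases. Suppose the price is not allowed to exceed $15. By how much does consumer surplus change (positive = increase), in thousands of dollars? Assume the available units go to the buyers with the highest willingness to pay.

183.4

Rearranging demand gives Qd = 237 - 5P; rearranging supply gives Qs = 8P - 49. Setting quantity demanded equal to quantity supplied, 237 - 5P = 8P - 49, gives P* = 22 and Q* = 127.
Because the ceiling (15) lies below the market-clearing price, it is binding.
At P = 15: Qd = 237 - 5·15 = 162 and Qs = 8·15 - 49 = 71.
Consumer surplus without the control is ½ · (47.4 - 22) · 127 = 1612.9.
With the ceiling, 71 units are sold at 15 (assume they go to the highest-value buyers). The demand price at Q = 71 is 33.2, so CS = ½ · [(47.4 - 15) + (33.2 - 15)] · 71 = 1796.3.
Change in consumer surplus = 1796.3 - 1612.9 = 183.4.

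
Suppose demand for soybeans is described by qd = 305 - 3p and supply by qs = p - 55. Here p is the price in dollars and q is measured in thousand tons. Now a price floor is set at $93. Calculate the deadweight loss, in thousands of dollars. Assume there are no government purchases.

54

Equilibrium: 305 - 3p = p - 55, so 360 = 4p and p* = 90, q* = 35.
Because the floor (93) lies above the market-clearing price, it is binding.
At p = 93: qd = 305 - 3·93 = 26 and qs = 93 - 55 = 38.
Quantity traded falls to 26. At q = 26 the demand price is (305 - 26)/3 = 93 and the supply price is 55 + 26 = 81.
Deadweight loss = ½ · (93 - 81) · (35 - 26) = ½ · 12 · 9 = 54.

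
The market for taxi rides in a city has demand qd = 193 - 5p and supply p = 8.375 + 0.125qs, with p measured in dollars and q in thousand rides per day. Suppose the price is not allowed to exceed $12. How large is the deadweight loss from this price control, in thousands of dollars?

Rearranging supply gives qs = 8p - 67. Without the control the market clears where 193 - 5p = 8p - 67, i.e. p* = 20 and q* = 93.
The ceiling of 12 is below the equilibrium price 20, so it binds.
At p = 12: qd = 193 - 5·12 = 133 and qs = 8·12 - 67 = 29.
Quantity traded falls to 29. At q = 29 the demand price is (193 - 29)/5 = 32.8 and the supply price is (67 + 29)/8 = 12.
Deadweight loss = ½ · (32.8 - 12) · (93 - 29) = ½ · 20.8 · 64 = 665.6.

665.6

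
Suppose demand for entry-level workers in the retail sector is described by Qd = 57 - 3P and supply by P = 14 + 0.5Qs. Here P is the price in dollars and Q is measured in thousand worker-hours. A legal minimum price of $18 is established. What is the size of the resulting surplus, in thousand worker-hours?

Rearranging supply gives Qs = 2P - 28. Setting quantity demanded equal to quantity supplied, 57 - 3P = 2P - 28, gives P* = 17 and Q* = 6.
Since 18 > 17, the floor is binding.
At P = 18: Qd = 57 - 3·18 = 3 and Qs = 2·18 - 28 = 8.
Surplus = Qs - Qd = 8 - 3 = 5.

5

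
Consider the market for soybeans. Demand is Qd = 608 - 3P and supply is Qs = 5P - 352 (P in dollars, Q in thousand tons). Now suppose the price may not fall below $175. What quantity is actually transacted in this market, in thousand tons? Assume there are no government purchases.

83

Equilibrium: 608 - 3P = 5P - 352, so 960 = 8P and P* = 120, Q* = 248.
Because the floor (175) lies above the market-clearing price, it is binding.
At P = 175: Qd = 608 - 3·175 = 83 and Qs = 5·175 - 352 = 523.
The quantity actually transacted is the short side, demand: 83.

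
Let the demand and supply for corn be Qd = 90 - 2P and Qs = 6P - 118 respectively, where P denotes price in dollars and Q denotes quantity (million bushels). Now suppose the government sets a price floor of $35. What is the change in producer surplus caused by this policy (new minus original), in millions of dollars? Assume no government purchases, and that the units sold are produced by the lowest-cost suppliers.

153

Without the control the market clears where 90 - 2P = 6P - 118, i.e. P* = 26 and Q* = 38.
Since 35 > 26, the floor is binding.
At P = 35: Qd = 90 - 2·35 = 20 and Qs = 6·35 - 118 = 92.
Producer surplus without the control is ½ · (26 - 59/3) · 38 = 361/3.
With the floor, 20 units are sold at 35. The supply price at Q = 20 is 23, so PS = ½ · [(35 - 59/3) + (35 - 23)] · 20 = 820/3.
Change in producer surplus = 820/3 - 361/3 = 153.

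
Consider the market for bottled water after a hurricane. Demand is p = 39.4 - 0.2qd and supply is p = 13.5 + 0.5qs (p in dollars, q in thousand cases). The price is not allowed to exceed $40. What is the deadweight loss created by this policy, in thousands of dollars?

0

Rearranging demand gives qd = 197 - 5p; rearranging supply gives qs = 2p - 27. In a free market, 197 - 5p = 2p - 27 gives the equilibrium p* = 32, q* = 37.
The ceiling of 40 is above the equilibrium price 32, so it is not binding; the market clears at p* = 32, q* = 37.
Since the control does not bind, no trades are prevented and deadweight loss is zero.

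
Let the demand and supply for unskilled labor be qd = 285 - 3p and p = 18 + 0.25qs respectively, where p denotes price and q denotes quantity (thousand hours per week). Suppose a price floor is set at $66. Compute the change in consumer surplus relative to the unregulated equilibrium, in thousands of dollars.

-1642.5

Rearranging supply gives qs = 4p - 72. Setting quantity demanded equal to quantity supplied, 285 - 3p = 4p - 72, gives p* = 51 and q* = 132.
Since 66 > 51, the floor is binding.
At p = 66: qd = 285 - 3·66 = 87 and qs = 4·66 - 72 = 192.
Consumer surplus without the control is ½ · (95 - 51) · 132 = 2904.
With the floor, consumers buy 87 units at 66, so CS = ½ · (95 - 66) · 87 = 1261.5.
Change in consumer surplus = 1261.5 - 2904 = -1642.5.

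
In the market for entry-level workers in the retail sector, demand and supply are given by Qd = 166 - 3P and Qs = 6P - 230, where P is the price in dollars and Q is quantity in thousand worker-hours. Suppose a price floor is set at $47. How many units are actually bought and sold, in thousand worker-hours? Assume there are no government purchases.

Equilibrium: 166 - 3P = 6P - 230, so 396 = 9P and P* = 44, Q* = 34.
The floor of 47 is above the equilibrium price 44, so it binds.
At P = 47: Qd = 166 - 3·47 = 25 and Qs = 6·47 - 230 = 52.
The quantity actually transacted is the short side, demand: 25.

25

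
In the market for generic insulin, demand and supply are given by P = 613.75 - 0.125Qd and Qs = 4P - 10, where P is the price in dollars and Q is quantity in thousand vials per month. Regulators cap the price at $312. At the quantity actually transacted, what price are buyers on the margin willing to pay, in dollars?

459

Rearranging demand gives Qd = 4910 - 8P. Equilibrium: 4910 - 8P = 4P - 10, so 4920 = 12P and P* = 410, Q* = 1630.
Since 312 < 410, the ceiling is binding.
At P = 312: Qd = 4910 - 8·312 = 2414 and Qs = 4·312 - 10 = 1238.
Only 1238 units reach the market. On the demand curve, the marginal buyer's willingness to pay at Q = 1238 is (4910 - 1238)/8 = 459.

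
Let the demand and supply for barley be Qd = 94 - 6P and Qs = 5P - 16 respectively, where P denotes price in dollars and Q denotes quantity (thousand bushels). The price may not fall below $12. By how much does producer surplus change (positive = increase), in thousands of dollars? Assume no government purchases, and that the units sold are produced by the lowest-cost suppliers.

29.6

Setting quantity demanded equal to quantity supplied, 94 - 6P = 5P - 16, gives P* = 10 and Q* = 34.
Because the floor (12) lies above the market-clearing price, it is binding.
At P = 12: Qd = 94 - 6·12 = 22 and Qs = 5·12 - 16 = 44.
Producer surplus without the control is ½ · (10 - 3.2) · 34 = 115.6.
With the floor, 22 units are sold at 12. The supply price at Q = 22 is 7.6, so PS = ½ · [(12 - 3.2) + (12 - 7.6)] · 22 = 145.2.
Change in producer surplus = 145.2 - 115.6 = 29.6.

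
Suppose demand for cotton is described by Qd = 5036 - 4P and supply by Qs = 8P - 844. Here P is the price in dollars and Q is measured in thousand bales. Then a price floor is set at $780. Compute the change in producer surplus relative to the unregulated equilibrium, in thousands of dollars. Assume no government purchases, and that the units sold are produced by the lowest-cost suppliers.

Setting quantity demanded equal to quantity supplied, 5036 - 4P = 8P - 844, gives P* = 490 and Q* = 3076.
The floor of 780 is above the equilibrium price 490, so it binds.
At P = 780: Qd = 5036 - 4·780 = 1916 and Qs = 8·780 - 844 = 5396.
Producer surplus without the control is ½ · (490 - 105.5) · 3076 = 591361.
With the floor, 1916 units are sold at 780. The supply price at Q = 1916 is 345, so PS = ½ · [(780 - 105.5) + (780 - 345)] · 1916 = 1062901.
Change in producer surplus = 1062901 - 591361 = 471540.

471540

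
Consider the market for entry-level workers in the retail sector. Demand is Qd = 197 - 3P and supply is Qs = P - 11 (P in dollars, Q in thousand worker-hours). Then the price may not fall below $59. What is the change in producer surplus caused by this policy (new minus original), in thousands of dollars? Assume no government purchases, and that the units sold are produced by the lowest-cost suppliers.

Without the control the market clears where 197 - 3P = P - 11, i.e. P* = 52 and Q* = 41.
The floor of 59 is above the equilibrium price 52, so it binds.
At P = 59: Qd = 197 - 3·59 = 20 and Qs = 59 - 11 = 48.
Producer surplus without the control is ½ · (52 - 11) · 41 = 840.5.
With the floor, 20 units are sold at 59. The supply price at Q = 20 is 31, so PS = ½ · [(59 - 11) + (59 - 31)] · 20 = 760.
Change in producer surplus = 760 - 840.5 = -80.5.

-80.5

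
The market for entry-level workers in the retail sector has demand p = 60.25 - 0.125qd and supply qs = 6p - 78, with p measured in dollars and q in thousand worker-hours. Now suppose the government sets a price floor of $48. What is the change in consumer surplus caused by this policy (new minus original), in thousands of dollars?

Rearranging demand gives qd = 482 - 8p. Equilibrium: 482 - 8p = 6p - 78, so 560 = 14p and p* = 40, q* = 162.
Since 48 > 40, the floor is binding.
At p = 48: qd = 482 - 8·48 = 98 and qs = 6·48 - 78 = 210.
Consumer surplus without the control is ½ · (60.25 - 40) · 162 = 1640.25.
With the floor, consumers buy 98 units at 48, so CS = ½ · (60.25 - 48) · 98 = 600.25.
Change in consumer surplus = 600.25 - 1640.25 = -1040.

-1040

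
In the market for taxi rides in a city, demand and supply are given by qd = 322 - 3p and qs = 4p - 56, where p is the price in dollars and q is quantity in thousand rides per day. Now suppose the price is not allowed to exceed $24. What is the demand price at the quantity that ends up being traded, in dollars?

Without the control the market clears where 322 - 3p = 4p - 56, i.e. p* = 54 and q* = 160.
Since 24 < 54, the ceiling is binding.
At p = 24: qd = 322 - 3·24 = 250 and qs = 4·24 - 56 = 40.
Only 40 units reach the market. On the demand curve, the marginal buyer's willingness to pay at q = 40 is (322 - 40)/3 = 94.

94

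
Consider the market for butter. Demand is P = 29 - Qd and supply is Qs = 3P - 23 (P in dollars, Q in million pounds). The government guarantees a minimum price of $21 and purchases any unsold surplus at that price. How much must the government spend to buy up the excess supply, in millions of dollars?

Rearranging demand gives Qd = 29 - P. Setting quantity demanded equal to quantity supplied, 29 - P = 3P - 23, gives P* = 13 and Q* = 16.
Since 21 > 13, the floor is binding.
At P = 21: Qd = 29 - 21 = 8 and Qs = 3·21 - 23 = 40.
Surplus = Qs - Qd = 32.
Government expenditure = surplus × support price = 32 × 21 = 672.

672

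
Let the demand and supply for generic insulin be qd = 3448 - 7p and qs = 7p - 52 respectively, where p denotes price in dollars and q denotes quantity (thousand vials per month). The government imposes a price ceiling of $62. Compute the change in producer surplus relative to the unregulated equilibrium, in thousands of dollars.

In a free market, 3448 - 7p = 7p - 52 gives the equilibrium p* = 250, q* = 1698.
Since 62 < 250, the ceiling is binding.
At p = 62: qd = 3448 - 7·62 = 3014 and qs = 7·62 - 52 = 382.
Producer surplus without the control is ½ · (250 - 52/7) · 1698 = 1441602/7.
With the ceiling, producers sell 382 units at 62, so PS = ½ · (62 - 52/7) · 382 = 72962/7.
Change in producer surplus = 72962/7 - 1441602/7 = -195520.

-195520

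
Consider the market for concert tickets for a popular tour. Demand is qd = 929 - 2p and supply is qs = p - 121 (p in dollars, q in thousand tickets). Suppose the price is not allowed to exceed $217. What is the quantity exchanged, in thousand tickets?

96

Without the control the market clears where 929 - 2p = p - 121, i.e. p* = 350 and q* = 229.
Since 217 < 350, the ceiling is binding.
At p = 217: qd = 929 - 2·217 = 495 and qs = 217 - 121 = 96.
The quantity actually transacted is the short side, supply: 96.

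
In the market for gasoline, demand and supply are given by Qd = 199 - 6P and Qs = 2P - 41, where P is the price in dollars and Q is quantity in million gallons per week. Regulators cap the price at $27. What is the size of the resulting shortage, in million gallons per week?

24

Setting quantity demanded equal to quantity supplied, 199 - 6P = 2P - 41, gives P* = 30 and Q* = 19.
The ceiling of 27 is below the equilibrium price 30, so it binds.
At P = 27: Qd = 199 - 6·27 = 37 and Qs = 2·27 - 41 = 13.
Shortage = Qd - Qs = 37 - 13 = 24.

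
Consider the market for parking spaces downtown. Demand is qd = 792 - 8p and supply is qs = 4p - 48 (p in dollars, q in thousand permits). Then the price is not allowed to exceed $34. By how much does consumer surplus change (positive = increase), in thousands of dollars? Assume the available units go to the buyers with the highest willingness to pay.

Without the control the market clears where 792 - 8p = 4p - 48, i.e. p* = 70 and q* = 232.
Because the ceiling (34) lies below the market-clearing price, it is binding.
At p = 34: qd = 792 - 8·34 = 520 and qs = 4·34 - 48 = 88.
Consumer surplus without the control is ½ · (99 - 70) · 232 = 3364.
With the ceiling, 88 units are sold at 34 (assume they go to the highest-value buyers). The demand price at q = 88 is 88, so CS = ½ · [(99 - 34) + (88 - 34)] · 88 = 5236.
Change in consumer surplus = 5236 - 3364 = 1872.

1872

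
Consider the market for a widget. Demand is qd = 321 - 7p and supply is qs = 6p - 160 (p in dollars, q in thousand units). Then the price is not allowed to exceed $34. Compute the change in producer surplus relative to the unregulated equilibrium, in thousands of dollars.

-159

Setting quantity demanded equal to quantity supplied, 321 - 7p = 6p - 160, gives p* = 37 and q* = 62.
Because the ceiling (34) lies below the market-clearing price, it is binding.
At p = 34: qd = 321 - 7·34 = 83 and qs = 6·34 - 160 = 44.
Producer surplus without the control is ½ · (37 - 80/3) · 62 = 961/3.
With the ceiling, producers sell 44 units at 34, so PS = ½ · (34 - 80/3) · 44 = 484/3.
Change in producer surplus = 484/3 - 961/3 = -159.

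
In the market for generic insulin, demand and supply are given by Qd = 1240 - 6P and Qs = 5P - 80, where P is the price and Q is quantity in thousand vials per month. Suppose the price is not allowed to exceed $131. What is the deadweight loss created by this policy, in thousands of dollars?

0

Without the control the market clears where 1240 - 6P = 5P - 80, i.e. P* = 120 and Q* = 520.
The ceiling of 131 is above the equilibrium price 120, so it is not binding; the market clears at P* = 120, Q* = 520.
Since the control does not bind, no trades are prevented and deadweight loss is zero.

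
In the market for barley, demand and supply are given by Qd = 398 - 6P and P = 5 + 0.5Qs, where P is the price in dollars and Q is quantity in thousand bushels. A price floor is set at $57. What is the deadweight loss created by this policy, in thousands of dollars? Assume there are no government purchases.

432

Rearranging supply gives Qs = 2P - 10. Without the control the market clears where 398 - 6P = 2P - 10, i.e. P* = 51 and Q* = 92.
Since 57 > 51, the floor is binding.
At P = 57: Qd = 398 - 6·57 = 56 and Qs = 2·57 - 10 = 104.
Quantity traded falls to 56. At Q = 56 the demand price is (398 - 56)/6 = 57 and the supply price is (10 + 56)/2 = 33.
Deadweight loss = ½ · (57 - 33) · (92 - 56) = ½ · 24 · 36 = 432.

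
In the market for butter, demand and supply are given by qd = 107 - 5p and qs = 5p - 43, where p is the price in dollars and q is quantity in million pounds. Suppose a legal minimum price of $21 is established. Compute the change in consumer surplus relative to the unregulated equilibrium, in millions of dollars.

-102

Equilibrium: 107 - 5p = 5p - 43, so 150 = 10p and p* = 15, q* = 32.
Because the floor (21) lies above the market-clearing price, it is binding.
At p = 21: qd = 107 - 5·21 = 2 and qs = 5·21 - 43 = 62.
Consumer surplus without the control is ½ · (21.4 - 15) · 32 = 102.4.
With the floor, consumers buy 2 units at 21, so CS = ½ · (21.4 - 21) · 2 = 0.4.
Change in consumer surplus = 0.4 - 102.4 = -102.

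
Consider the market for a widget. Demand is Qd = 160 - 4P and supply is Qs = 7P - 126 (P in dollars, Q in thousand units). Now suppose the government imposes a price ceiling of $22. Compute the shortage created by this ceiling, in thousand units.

44

In a free market, 160 - 4P = 7P - 126 gives the equilibrium P* = 26, Q* = 56.
Because the ceiling (22) lies below the market-clearing price, it is binding.
At P = 22: Qd = 160 - 4·22 = 72 and Qs = 7·22 - 126 = 28.
Shortage = Qd - Qs = 72 - 28 = 44.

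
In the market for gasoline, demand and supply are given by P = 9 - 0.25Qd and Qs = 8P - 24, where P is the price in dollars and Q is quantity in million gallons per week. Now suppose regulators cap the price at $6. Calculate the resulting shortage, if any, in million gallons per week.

Rearranging demand gives Qd = 36 - 4P. Setting quantity demanded equal to quantity supplied, 36 - 4P = 8P - 24, gives P* = 5 and Q* = 16.
Since 6 is above P* = 5, the ceiling does not bind and the free-market outcome prevails.
Since the control does not bind, there is no shortage.

0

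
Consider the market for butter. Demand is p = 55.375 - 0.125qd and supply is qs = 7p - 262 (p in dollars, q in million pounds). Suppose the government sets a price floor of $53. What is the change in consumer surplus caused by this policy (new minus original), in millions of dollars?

-258

Rearranging demand gives qd = 443 - 8p. In a free market, 443 - 8p = 7p - 262 gives the equilibrium p* = 47, q* = 67.
The floor of 53 is above the equilibrium price 47, so it binds.
At p = 53: qd = 443 - 8·53 = 19 and qs = 7·53 - 262 = 109.
Consumer surplus without the control is ½ · (55.375 - 47) · 67 = 280.5625.
With the floor, consumers buy 19 units at 53, so CS = ½ · (55.375 - 53) · 19 = 22.5625.
Change in consumer surplus = 22.5625 - 280.5625 = -258.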